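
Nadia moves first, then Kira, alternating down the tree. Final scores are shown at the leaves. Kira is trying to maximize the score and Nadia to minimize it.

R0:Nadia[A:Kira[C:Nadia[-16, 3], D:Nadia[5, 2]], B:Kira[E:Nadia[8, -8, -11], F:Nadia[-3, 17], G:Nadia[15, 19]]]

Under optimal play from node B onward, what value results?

15

E (Nadia): min(8, -8, -11) = -11
F (Nadia): min(-3, 17) = -3
G (Nadia): min(15, 19) = 15
B (Kira): max(-11, -3, 15) = 15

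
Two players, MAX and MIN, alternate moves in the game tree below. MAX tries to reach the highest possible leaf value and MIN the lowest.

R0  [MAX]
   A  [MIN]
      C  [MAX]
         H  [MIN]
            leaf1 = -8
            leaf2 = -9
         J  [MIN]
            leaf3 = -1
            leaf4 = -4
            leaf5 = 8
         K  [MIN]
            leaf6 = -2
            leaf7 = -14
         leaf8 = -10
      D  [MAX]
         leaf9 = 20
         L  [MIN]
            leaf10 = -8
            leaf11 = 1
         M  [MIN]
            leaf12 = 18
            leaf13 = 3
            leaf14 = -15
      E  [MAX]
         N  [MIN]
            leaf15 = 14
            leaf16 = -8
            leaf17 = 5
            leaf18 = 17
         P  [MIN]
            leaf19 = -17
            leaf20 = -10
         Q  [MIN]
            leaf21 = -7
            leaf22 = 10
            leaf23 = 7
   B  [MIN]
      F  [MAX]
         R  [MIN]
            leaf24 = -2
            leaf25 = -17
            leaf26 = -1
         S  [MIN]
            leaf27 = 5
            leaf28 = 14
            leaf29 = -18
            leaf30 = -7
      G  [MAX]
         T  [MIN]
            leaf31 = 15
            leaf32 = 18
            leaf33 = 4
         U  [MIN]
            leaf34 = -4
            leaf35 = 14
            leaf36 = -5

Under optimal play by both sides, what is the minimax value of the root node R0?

H (MIN): min(-8, -9) = -9
J (MIN): min(-1, -4, 8) = -4
K (MIN): min(-2, -14) = -14
C (MAX): max(-9, -4, -14, -10) = -4
L (MIN): min(-8, 1) = -8
M (MIN): min(18, 3, -15) = -15
D (MAX): max(20, -8, -15) = 20
N (MIN): min(14, -8, 5, 17) = -8
P (MIN): min(-17, -10) = -17
Q (MIN): min(-7, 10, 7) = -7
E (MAX): max(-8, -17, -7) = -7
A (MIN): min(-4, 20, -7) = -7
R (MIN): min(-2, -17, -1) = -17
S (MIN): min(5, 14, -18, -7) = -18
F (MAX): max(-17, -18) = -17
T (MIN): min(15, 18, 4) = 4
U (MIN): min(-4, 14, -5) = -5
G (MAX): max(4, -5) = 4
B (MIN): min(-17, 4) = -17
R0 (MAX): max(-7, -17) = -7

-7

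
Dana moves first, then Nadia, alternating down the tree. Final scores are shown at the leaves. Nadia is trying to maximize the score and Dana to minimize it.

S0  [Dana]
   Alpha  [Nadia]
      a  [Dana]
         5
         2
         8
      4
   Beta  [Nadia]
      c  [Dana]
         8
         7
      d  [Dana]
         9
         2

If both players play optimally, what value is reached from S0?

4

a (Dana): min(5, 2, 8) = 2
Alpha (Nadia): max(2, 4) = 4
c (Dana): min(8, 7) = 7
d (Dana): min(9, 2) = 2
Beta (Nadia): max(7, 2) = 7
S0 (Dana): min(4, 7) = 4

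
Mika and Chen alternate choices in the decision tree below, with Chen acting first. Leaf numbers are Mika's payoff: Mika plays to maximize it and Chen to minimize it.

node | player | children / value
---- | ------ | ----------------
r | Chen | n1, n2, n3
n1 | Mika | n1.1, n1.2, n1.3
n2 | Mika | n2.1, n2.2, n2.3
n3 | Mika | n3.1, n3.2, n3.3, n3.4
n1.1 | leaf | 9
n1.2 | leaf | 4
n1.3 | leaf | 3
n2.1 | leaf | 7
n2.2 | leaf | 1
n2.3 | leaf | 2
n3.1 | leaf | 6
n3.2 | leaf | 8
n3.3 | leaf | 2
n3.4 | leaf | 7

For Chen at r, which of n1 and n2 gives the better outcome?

n1 (Mika): max(9, 4, 3) = 9
n2 (Mika): max(7, 1, 2) = 7
Chen prefers the lower value; n1=9, n2=7. n2 is better since 7 < 9.

n2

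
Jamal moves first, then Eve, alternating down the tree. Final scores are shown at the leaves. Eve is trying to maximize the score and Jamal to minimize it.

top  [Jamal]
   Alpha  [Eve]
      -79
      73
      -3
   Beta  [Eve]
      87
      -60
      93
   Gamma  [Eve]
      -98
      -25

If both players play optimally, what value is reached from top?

-25

Alpha (Eve): max(-79, 73, -3) = 73
Beta (Eve): max(87, -60, 93) = 93
Gamma (Eve): max(-98, -25) = -25
top (Jamal): min(73, 93, -25) = -25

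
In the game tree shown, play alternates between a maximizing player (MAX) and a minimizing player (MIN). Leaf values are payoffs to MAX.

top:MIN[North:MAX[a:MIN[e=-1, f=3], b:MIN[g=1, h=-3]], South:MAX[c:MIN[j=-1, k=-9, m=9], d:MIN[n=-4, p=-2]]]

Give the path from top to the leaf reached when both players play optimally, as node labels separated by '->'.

a (MIN): min(-1, 3) = -1
b (MIN): min(1, -3) = -3
North (MAX): max(-1, -3) = -1
c (MIN): min(-1, -9, 9) = -9
d (MIN): min(-4, -2) = -4
South (MAX): max(-9, -4) = -4
top (MIN): min(-1, -4) = -4
At top, MIN picks South (lowest: -4).
At South, MAX picks d (highest: -4).
At d, MIN picks n (lowest: -4).
Terminal value -4.

top -> South -> d -> n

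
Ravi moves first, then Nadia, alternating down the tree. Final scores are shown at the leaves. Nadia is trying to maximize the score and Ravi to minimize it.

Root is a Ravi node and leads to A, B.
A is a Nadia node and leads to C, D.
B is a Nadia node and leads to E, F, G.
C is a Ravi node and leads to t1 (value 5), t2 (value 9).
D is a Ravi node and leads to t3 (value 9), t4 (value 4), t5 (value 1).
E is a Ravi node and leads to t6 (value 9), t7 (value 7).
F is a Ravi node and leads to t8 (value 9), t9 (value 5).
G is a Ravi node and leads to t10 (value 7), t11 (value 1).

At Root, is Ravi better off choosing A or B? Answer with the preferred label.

A

C (Ravi): min(5, 9) = 5
D (Ravi): min(9, 4, 1) = 1
A (Nadia): max(5, 1) = 5
E (Ravi): min(9, 7) = 7
F (Ravi): min(9, 5) = 5
G (Ravi): min(7, 1) = 1
B (Nadia): max(7, 5, 1) = 7
Ravi prefers the lower value; A=5, B=7. A is better since 5 < 7.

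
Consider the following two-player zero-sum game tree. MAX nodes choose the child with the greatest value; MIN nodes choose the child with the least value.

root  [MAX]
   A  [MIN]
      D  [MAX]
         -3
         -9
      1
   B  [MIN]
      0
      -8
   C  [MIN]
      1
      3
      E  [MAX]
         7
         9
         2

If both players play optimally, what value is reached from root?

D (MAX): max(-3, -9) = -3
A (MIN): min(-3, 1) = -3
B (MIN): min(0, -8) = -8
E (MAX): max(7, 9, 2) = 9
C (MIN): min(1, 3, 9) = 1
root (MAX): max(-3, -8, 1) = 1

1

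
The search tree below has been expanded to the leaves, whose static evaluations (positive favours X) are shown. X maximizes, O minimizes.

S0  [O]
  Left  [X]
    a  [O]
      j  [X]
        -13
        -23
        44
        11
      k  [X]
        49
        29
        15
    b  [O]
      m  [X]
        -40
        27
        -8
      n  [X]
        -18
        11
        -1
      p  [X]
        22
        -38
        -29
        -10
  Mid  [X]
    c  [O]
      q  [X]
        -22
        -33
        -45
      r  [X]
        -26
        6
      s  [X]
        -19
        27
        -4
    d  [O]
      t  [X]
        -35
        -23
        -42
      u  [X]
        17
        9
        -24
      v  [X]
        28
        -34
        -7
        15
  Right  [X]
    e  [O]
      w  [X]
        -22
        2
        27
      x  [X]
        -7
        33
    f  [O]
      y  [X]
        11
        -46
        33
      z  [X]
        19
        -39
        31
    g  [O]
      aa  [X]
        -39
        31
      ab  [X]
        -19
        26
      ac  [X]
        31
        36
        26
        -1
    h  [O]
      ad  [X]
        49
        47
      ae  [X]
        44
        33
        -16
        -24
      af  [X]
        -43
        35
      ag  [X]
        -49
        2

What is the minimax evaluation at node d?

-23

t (X): max(-35, -23, -42) = -23
u (X): max(17, 9, -24) = 17
v (X): max(28, -34, -7, 15) = 28
d (O): min(-23, 17, 28) = -23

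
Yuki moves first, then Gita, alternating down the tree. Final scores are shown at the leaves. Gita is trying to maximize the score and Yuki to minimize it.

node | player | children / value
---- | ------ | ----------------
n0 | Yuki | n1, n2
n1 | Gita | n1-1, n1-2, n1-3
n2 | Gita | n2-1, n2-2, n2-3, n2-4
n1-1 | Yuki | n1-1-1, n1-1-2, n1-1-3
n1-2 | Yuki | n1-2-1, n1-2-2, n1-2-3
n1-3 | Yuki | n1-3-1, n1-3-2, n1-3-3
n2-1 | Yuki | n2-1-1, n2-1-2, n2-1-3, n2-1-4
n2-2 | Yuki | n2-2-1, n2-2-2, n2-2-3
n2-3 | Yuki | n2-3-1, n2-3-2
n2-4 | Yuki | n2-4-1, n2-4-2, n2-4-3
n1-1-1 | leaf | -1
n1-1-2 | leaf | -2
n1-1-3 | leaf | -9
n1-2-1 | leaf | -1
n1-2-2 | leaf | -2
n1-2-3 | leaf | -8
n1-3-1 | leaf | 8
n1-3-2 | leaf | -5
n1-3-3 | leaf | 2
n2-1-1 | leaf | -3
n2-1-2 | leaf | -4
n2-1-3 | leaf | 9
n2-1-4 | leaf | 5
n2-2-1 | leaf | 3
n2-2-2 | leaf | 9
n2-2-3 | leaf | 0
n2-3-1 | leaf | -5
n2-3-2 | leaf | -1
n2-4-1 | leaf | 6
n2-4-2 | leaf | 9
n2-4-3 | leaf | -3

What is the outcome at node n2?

n2-1 (Yuki): min(-3, -4, 9, 5) = -4
n2-2 (Yuki): min(3, 9, 0) = 0
n2-3 (Yuki): min(-5, -1) = -5
n2-4 (Yuki): min(6, 9, -3) = -3
n2 (Gita): max(-4, 0, -5, -3) = 0

0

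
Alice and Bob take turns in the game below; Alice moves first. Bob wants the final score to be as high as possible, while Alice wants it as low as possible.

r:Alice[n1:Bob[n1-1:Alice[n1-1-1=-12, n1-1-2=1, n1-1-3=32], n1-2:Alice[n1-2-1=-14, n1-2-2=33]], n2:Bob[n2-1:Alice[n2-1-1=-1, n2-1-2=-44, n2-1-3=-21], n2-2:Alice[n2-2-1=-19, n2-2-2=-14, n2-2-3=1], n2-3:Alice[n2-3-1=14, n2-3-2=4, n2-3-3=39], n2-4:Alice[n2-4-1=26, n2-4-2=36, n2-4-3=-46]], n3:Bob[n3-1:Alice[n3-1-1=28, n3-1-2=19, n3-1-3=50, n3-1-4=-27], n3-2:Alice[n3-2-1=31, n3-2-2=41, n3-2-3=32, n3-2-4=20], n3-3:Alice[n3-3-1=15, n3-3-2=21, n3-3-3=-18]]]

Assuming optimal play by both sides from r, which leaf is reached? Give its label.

n1-1-1

n1-1 (Alice): min(-12, 1, 32) = -12
n1-2 (Alice): min(-14, 33) = -14
n1 (Bob): max(-12, -14) = -12
n2-1 (Alice): min(-1, -44, -21) = -44
n2-2 (Alice): min(-19, -14, 1) = -19
n2-3 (Alice): min(14, 4, 39) = 4
n2-4 (Alice): min(26, 36, -46) = -46
n2 (Bob): max(-44, -19, 4, -46) = 4
n3-1 (Alice): min(28, 19, 50, -27) = -27
n3-2 (Alice): min(31, 41, 32, 20) = 20
n3-3 (Alice): min(15, 21, -18) = -18
n3 (Bob): max(-27, 20, -18) = 20
r (Alice): min(-12, 4, 20) = -12
At r, Alice picks n1 (lowest: -12).
At n1, Bob picks n1-1 (highest: -12).
At n1-1, Alice picks n1-1-1 (lowest: -12).
Terminal value -12.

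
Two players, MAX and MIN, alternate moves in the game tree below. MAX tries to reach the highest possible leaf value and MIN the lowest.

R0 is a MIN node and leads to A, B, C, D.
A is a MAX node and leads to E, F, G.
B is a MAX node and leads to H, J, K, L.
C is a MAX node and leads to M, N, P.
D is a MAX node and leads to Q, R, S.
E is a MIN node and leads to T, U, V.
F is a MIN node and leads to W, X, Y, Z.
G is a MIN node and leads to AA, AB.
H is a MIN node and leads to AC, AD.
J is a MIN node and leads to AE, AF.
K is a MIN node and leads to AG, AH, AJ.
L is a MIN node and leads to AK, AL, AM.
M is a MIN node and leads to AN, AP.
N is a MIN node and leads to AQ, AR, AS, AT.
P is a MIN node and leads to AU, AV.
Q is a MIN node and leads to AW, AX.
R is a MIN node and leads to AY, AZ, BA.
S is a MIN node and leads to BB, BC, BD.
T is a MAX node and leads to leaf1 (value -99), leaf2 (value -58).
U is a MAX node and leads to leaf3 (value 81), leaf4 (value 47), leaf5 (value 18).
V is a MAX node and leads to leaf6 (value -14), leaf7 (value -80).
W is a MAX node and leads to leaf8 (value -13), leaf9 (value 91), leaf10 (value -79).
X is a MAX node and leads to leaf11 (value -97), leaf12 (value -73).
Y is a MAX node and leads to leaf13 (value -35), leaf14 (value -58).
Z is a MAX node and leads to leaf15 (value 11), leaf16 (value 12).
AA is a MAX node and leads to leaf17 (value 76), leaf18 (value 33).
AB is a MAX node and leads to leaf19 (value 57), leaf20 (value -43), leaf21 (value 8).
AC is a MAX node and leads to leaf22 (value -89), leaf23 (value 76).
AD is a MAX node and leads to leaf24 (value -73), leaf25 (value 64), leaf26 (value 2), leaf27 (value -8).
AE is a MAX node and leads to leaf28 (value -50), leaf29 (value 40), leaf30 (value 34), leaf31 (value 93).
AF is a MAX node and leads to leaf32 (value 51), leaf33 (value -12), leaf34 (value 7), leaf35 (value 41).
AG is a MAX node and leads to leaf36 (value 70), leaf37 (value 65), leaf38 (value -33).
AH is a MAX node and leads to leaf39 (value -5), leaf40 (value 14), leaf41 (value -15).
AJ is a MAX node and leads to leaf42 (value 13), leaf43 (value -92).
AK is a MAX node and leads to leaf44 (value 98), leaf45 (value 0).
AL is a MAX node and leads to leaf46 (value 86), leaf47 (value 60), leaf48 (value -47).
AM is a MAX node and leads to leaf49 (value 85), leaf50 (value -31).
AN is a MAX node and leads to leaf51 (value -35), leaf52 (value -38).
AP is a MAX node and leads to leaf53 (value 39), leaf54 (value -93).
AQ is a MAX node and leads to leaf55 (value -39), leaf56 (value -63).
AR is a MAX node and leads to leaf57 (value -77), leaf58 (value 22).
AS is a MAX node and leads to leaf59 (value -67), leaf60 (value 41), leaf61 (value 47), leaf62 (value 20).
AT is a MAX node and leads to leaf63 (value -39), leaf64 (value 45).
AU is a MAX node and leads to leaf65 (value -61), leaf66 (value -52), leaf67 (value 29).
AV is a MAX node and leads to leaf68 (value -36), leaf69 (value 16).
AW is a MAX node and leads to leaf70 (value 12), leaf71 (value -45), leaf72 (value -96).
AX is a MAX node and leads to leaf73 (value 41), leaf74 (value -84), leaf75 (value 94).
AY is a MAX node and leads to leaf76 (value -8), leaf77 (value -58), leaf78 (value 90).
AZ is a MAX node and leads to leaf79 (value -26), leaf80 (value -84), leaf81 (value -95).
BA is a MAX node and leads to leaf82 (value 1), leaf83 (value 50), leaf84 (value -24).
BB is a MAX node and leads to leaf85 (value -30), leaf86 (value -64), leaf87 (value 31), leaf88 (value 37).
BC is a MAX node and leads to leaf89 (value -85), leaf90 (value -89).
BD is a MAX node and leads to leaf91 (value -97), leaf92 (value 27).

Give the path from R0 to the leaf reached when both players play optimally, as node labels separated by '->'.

T (MAX): max(-99, -58) = -58
U (MAX): max(81, 47, 18) = 81
V (MAX): max(-14, -80) = -14
E (MIN): min(-58, 81, -14) = -58
W (MAX): max(-13, 91, -79) = 91
X (MAX): max(-97, -73) = -73
Y (MAX): max(-35, -58) = -35
Z (MAX): max(11, 12) = 12
F (MIN): min(91, -73, -35, 12) = -73
AA (MAX): max(76, 33) = 76
AB (MAX): max(57, -43, 8) = 57
G (MIN): min(76, 57) = 57
A (MAX): max(-58, -73, 57) = 57
AC (MAX): max(-89, 76) = 76
AD (MAX): max(-73, 64, 2, -8) = 64
H (MIN): min(76, 64) = 64
AE (MAX): max(-50, 40, 34, 93) = 93
AF (MAX): max(51, -12, 7, 41) = 51
J (MIN): min(93, 51) = 51
AG (MAX): max(70, 65, -33) = 70
AH (MAX): max(-5, 14, -15) = 14
AJ (MAX): max(13, -92) = 13
K (MIN): min(70, 14, 13) = 13
AK (MAX): max(98, 0) = 98
AL (MAX): max(86, 60, -47) = 86
AM (MAX): max(85, -31) = 85
L (MIN): min(98, 86, 85) = 85
B (MAX): max(64, 51, 13, 85) = 85
AN (MAX): max(-35, -38) = -35
AP (MAX): max(39, -93) = 39
M (MIN): min(-35, 39) = -35
AQ (MAX): max(-39, -63) = -39
AR (MAX): max(-77, 22) = 22
AS (MAX): max(-67, 41, 47, 20) = 47
AT (MAX): max(-39, 45) = 45
N (MIN): min(-39, 22, 47, 45) = -39
AU (MAX): max(-61, -52, 29) = 29
AV (MAX): max(-36, 16) = 16
P (MIN): min(29, 16) = 16
C (MAX): max(-35, -39, 16) = 16
AW (MAX): max(12, -45, -96) = 12
AX (MAX): max(41, -84, 94) = 94
Q (MIN): min(12, 94) = 12
AY (MAX): max(-8, -58, 90) = 90
AZ (MAX): max(-26, -84, -95) = -26
BA (MAX): max(1, 50, -24) = 50
R (MIN): min(90, -26, 50) = -26
BB (MAX): max(-30, -64, 31, 37) = 37
BC (MAX): max(-85, -89) = -85
BD (MAX): max(-97, 27) = 27
S (MIN): min(37, -85, 27) = -85
D (MAX): max(12, -26, -85) = 12
R0 (MIN): min(57, 85, 16, 12) = 12
At R0, MIN picks D (lowest: 12).
At D, MAX picks Q (highest: 12).
At Q, MIN picks AW (lowest: 12).
At AW, MAX picks leaf70 (highest: 12).
Terminal value 12.

R0 -> D -> Q -> AW -> leaf70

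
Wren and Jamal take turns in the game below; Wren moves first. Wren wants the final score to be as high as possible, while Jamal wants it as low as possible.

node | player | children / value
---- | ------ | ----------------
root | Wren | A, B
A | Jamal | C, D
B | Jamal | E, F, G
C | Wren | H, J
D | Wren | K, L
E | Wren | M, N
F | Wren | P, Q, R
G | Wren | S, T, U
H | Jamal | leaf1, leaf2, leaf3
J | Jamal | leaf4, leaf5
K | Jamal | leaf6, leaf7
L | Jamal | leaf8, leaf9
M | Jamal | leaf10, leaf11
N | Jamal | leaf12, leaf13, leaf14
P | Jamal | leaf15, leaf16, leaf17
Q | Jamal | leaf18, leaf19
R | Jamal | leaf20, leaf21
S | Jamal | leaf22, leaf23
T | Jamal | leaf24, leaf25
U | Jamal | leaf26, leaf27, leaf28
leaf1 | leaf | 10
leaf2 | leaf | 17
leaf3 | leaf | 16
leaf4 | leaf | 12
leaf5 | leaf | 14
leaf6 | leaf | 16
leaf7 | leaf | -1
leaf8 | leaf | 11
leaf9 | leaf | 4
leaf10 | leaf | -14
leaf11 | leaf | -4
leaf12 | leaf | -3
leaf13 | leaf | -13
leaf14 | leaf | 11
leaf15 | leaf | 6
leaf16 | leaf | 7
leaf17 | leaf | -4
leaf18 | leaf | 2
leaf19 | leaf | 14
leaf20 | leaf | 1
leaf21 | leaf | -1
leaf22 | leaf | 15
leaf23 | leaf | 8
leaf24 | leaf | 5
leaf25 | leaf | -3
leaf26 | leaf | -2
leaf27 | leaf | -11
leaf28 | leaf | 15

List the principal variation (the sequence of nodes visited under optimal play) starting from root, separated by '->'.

H (Jamal): min(10, 17, 16) = 10
J (Jamal): min(12, 14) = 12
C (Wren): max(10, 12) = 12
K (Jamal): min(16, -1) = -1
L (Jamal): min(11, 4) = 4
D (Wren): max(-1, 4) = 4
A (Jamal): min(12, 4) = 4
M (Jamal): min(-14, -4) = -14
N (Jamal): min(-3, -13, 11) = -13
E (Wren): max(-14, -13) = -13
P (Jamal): min(6, 7, -4) = -4
Q (Jamal): min(2, 14) = 2
R (Jamal): min(1, -1) = -1
F (Wren): max(-4, 2, -1) = 2
S (Jamal): min(15, 8) = 8
T (Jamal): min(5, -3) = -3
U (Jamal): min(-2, -11, 15) = -11
G (Wren): max(8, -3, -11) = 8
B (Jamal): min(-13, 2, 8) = -13
root (Wren): max(4, -13) = 4
At root, Wren picks A (highest: 4).
At A, Jamal picks D (lowest: 4).
At D, Wren picks L (highest: 4).
At L, Jamal picks leaf9 (lowest: 4).
Terminal value 4.

root -> A -> D -> L -> leaf9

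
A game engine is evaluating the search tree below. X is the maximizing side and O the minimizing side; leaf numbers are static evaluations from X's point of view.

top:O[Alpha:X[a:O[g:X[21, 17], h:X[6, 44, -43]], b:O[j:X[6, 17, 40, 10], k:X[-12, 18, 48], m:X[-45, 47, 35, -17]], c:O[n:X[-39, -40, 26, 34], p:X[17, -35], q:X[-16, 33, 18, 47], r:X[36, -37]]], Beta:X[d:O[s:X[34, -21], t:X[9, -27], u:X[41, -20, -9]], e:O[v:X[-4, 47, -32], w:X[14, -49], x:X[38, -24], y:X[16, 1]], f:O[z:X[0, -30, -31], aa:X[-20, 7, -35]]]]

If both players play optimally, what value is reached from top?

g (X): max(21, 17) = 21
h (X): max(6, 44, -43) = 44
a (O): min(21, 44) = 21
j (X): max(6, 17, 40, 10) = 40
k (X): max(-12, 18, 48) = 48
m (X): max(-45, 47, 35, -17) = 47
b (O): min(40, 48, 47) = 40
n (X): max(-39, -40, 26, 34) = 34
p (X): max(17, -35) = 17
q (X): max(-16, 33, 18, 47) = 47
r (X): max(36, -37) = 36
c (O): min(34, 17, 47, 36) = 17
Alpha (X): max(21, 40, 17) = 40
s (X): max(34, -21) = 34
t (X): max(9, -27) = 9
u (X): max(41, -20, -9) = 41
d (O): min(34, 9, 41) = 9
v (X): max(-4, 47, -32) = 47
w (X): max(14, -49) = 14
x (X): max(38, -24) = 38
y (X): max(16, 1) = 16
e (O): min(47, 14, 38, 16) = 14
z (X): max(0, -30, -31) = 0
aa (X): max(-20, 7, -35) = 7
f (O): min(0, 7) = 0
Beta (X): max(9, 14, 0) = 14
top (O): min(40, 14) = 14

14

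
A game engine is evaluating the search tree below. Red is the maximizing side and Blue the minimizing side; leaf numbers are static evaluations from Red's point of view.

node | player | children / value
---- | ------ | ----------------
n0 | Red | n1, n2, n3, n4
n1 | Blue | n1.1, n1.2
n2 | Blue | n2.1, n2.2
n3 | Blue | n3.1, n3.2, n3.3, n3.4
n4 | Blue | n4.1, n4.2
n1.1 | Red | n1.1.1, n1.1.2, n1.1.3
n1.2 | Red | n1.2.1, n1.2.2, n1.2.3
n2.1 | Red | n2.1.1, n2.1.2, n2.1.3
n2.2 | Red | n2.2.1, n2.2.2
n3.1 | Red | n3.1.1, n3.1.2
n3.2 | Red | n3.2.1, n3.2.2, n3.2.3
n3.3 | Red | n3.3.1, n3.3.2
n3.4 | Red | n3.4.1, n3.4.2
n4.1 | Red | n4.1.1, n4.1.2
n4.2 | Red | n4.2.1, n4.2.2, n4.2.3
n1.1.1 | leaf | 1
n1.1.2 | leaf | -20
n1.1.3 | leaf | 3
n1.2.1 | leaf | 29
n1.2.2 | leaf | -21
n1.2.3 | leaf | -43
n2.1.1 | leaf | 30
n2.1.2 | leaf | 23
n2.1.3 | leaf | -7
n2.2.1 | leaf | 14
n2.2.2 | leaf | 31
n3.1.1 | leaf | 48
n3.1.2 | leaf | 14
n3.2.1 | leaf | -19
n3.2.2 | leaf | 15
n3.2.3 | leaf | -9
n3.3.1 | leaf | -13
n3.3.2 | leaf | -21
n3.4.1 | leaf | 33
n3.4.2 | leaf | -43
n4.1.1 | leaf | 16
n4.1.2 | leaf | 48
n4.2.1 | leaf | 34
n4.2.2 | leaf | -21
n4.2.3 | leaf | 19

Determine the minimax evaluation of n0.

34

n1.1 (Red): max(1, -20, 3) = 3
n1.2 (Red): max(29, -21, -43) = 29
n1 (Blue): min(3, 29) = 3
n2.1 (Red): max(30, 23, -7) = 30
n2.2 (Red): max(14, 31) = 31
n2 (Blue): min(30, 31) = 30
n3.1 (Red): max(48, 14) = 48
n3.2 (Red): max(-19, 15, -9) = 15
n3.3 (Red): max(-13, -21) = -13
n3.4 (Red): max(33, -43) = 33
n3 (Blue): min(48, 15, -13, 33) = -13
n4.1 (Red): max(16, 48) = 48
n4.2 (Red): max(34, -21, 19) = 34
n4 (Blue): min(48, 34) = 34
n0 (Red): max(3, 30, -13, 34) = 34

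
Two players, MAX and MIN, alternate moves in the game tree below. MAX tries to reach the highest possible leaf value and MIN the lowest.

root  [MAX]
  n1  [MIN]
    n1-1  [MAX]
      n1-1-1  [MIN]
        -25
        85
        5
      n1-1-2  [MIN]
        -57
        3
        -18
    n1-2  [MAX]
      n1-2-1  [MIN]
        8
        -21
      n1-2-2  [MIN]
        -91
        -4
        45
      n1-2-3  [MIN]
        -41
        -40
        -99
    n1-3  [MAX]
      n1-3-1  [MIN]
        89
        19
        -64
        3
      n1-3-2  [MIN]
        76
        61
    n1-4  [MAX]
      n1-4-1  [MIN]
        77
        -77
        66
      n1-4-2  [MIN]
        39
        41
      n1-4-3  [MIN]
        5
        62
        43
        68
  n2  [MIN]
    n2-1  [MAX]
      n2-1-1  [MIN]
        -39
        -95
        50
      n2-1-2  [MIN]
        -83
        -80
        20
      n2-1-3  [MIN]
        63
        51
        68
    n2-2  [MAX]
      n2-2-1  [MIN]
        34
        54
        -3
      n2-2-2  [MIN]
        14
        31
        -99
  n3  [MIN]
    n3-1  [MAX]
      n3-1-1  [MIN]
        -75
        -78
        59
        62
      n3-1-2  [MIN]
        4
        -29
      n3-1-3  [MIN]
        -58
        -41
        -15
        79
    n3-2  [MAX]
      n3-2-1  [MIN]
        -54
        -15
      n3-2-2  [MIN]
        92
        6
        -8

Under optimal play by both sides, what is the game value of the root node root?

-3

n1-1-1 (MIN): min(-25, 85, 5) = -25
n1-1-2 (MIN): min(-57, 3, -18) = -57
n1-1 (MAX): max(-25, -57) = -25
n1-2-1 (MIN): min(8, -21) = -21
n1-2-2 (MIN): min(-91, -4, 45) = -91
n1-2-3 (MIN): min(-41, -40, -99) = -99
n1-2 (MAX): max(-21, -91, -99) = -21
n1-3-1 (MIN): min(89, 19, -64, 3) = -64
n1-3-2 (MIN): min(76, 61) = 61
n1-3 (MAX): max(-64, 61) = 61
n1-4-1 (MIN): min(77, -77, 66) = -77
n1-4-2 (MIN): min(39, 41) = 39
n1-4-3 (MIN): min(5, 62, 43, 68) = 5
n1-4 (MAX): max(-77, 39, 5) = 39
n1 (MIN): min(-25, -21, 61, 39) = -25
n2-1-1 (MIN): min(-39, -95, 50) = -95
n2-1-2 (MIN): min(-83, -80, 20) = -83
n2-1-3 (MIN): min(63, 51, 68) = 51
n2-1 (MAX): max(-95, -83, 51) = 51
n2-2-1 (MIN): min(34, 54, -3) = -3
n2-2-2 (MIN): min(14, 31, -99) = -99
n2-2 (MAX): max(-3, -99) = -3
n2 (MIN): min(51, -3) = -3
n3-1-1 (MIN): min(-75, -78, 59, 62) = -78
n3-1-2 (MIN): min(4, -29) = -29
n3-1-3 (MIN): min(-58, -41, -15, 79) = -58
n3-1 (MAX): max(-78, -29, -58) = -29
n3-2-1 (MIN): min(-54, -15) = -54
n3-2-2 (MIN): min(92, 6, -8) = -8
n3-2 (MAX): max(-54, -8) = -8
n3 (MIN): min(-29, -8) = -29
root (MAX): max(-25, -3, -29) = -3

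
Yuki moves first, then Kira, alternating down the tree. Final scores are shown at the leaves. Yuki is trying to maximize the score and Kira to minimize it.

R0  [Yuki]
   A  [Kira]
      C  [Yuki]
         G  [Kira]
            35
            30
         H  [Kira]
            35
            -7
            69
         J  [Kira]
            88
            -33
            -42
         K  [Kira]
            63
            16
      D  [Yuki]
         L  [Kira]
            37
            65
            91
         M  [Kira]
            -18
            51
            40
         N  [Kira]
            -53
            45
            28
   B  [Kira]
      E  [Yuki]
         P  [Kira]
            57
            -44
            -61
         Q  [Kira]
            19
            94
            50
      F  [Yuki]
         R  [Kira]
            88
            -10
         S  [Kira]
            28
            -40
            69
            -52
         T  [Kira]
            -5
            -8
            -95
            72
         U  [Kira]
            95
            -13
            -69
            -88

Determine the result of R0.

30

G (Kira): min(35, 30) = 30
H (Kira): min(35, -7, 69) = -7
J (Kira): min(88, -33, -42) = -42
K (Kira): min(63, 16) = 16
C (Yuki): max(30, -7, -42, 16) = 30
L (Kira): min(37, 65, 91) = 37
M (Kira): min(-18, 51, 40) = -18
N (Kira): min(-53, 45, 28) = -53
D (Yuki): max(37, -18, -53) = 37
A (Kira): min(30, 37) = 30
P (Kira): min(57, -44, -61) = -61
Q (Kira): min(19, 94, 50) = 19
E (Yuki): max(-61, 19) = 19
R (Kira): min(88, -10) = -10
S (Kira): min(28, -40, 69, -52) = -52
T (Kira): min(-5, -8, -95, 72) = -95
U (Kira): min(95, -13, -69, -88) = -88
F (Yuki): max(-10, -52, -95, -88) = -10
B (Kira): min(19, -10) = -10
R0 (Yuki): max(30, -10) = 30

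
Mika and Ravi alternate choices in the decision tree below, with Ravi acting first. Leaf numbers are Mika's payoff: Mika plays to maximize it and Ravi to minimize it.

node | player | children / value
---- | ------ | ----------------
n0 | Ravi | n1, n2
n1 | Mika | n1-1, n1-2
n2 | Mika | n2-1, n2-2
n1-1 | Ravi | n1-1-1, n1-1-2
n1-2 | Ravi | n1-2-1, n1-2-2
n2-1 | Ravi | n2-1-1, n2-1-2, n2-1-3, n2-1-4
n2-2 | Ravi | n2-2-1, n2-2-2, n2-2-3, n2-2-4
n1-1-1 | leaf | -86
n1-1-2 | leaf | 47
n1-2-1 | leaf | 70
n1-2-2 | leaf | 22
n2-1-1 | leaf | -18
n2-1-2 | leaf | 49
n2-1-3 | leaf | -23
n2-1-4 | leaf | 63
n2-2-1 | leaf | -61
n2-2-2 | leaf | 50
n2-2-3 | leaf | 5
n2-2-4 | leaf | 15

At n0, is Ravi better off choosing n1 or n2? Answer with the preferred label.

n1-1 (Ravi): min(-86, 47) = -86
n1-2 (Ravi): min(70, 22) = 22
n1 (Mika): max(-86, 22) = 22
n2-1 (Ravi): min(-18, 49, -23, 63) = -23
n2-2 (Ravi): min(-61, 50, 5, 15) = -61
n2 (Mika): max(-23, -61) = -23
Ravi prefers the lower value; n1=22, n2=-23. n2 is better since -23 < 22.

n2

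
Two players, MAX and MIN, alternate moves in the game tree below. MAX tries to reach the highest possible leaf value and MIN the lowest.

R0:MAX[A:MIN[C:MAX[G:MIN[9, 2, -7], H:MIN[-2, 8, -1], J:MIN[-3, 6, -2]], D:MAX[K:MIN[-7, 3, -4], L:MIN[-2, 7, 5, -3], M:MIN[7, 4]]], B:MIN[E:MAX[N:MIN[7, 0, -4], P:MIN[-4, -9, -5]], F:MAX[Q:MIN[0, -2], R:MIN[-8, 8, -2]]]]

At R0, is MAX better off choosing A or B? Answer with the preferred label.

G (MIN): min(9, 2, -7) = -7
H (MIN): min(-2, 8, -1) = -2
J (MIN): min(-3, 6, -2) = -3
C (MAX): max(-7, -2, -3) = -2
K (MIN): min(-7, 3, -4) = -7
L (MIN): min(-2, 7, 5, -3) = -3
M (MIN): min(7, 4) = 4
D (MAX): max(-7, -3, 4) = 4
A (MIN): min(-2, 4) = -2
N (MIN): min(7, 0, -4) = -4
P (MIN): min(-4, -9, -5) = -9
E (MAX): max(-4, -9) = -4
Q (MIN): min(0, -2) = -2
R (MIN): min(-8, 8, -2) = -8
F (MAX): max(-2, -8) = -2
B (MIN): min(-4, -2) = -4
MAX prefers the higher value; A=-2, B=-4. A is better since -2 > -4.

A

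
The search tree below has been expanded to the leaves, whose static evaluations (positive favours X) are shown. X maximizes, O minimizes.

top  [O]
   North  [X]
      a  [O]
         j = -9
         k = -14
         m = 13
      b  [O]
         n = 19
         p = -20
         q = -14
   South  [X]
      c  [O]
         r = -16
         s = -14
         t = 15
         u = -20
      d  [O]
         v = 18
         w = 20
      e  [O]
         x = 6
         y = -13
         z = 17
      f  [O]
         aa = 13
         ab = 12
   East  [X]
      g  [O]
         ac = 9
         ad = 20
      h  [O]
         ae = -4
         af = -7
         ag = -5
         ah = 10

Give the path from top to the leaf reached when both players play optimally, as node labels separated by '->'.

top -> North -> a -> k

a (O): min(-9, -14, 13) = -14
b (O): min(19, -20, -14) = -20
North (X): max(-14, -20) = -14
c (O): min(-16, -14, 15, -20) = -20
d (O): min(18, 20) = 18
e (O): min(6, -13, 17) = -13
f (O): min(13, 12) = 12
South (X): max(-20, 18, -13, 12) = 18
g (O): min(9, 20) = 9
h (O): min(-4, -7, -5, 10) = -7
East (X): max(9, -7) = 9
top (O): min(-14, 18, 9) = -14
At top, O picks North (lowest: -14).
At North, X picks a (highest: -14).
At a, O picks k (lowest: -14).
Terminal value -14.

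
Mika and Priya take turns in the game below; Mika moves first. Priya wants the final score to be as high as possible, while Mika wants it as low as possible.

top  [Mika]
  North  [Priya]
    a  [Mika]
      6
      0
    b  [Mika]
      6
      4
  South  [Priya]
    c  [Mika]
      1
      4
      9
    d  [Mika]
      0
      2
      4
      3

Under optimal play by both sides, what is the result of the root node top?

1

a (Mika): min(6, 0) = 0
b (Mika): min(6, 4) = 4
North (Priya): max(0, 4) = 4
c (Mika): min(1, 4, 9) = 1
d (Mika): min(0, 2, 4, 3) = 0
South (Priya): max(1, 0) = 1
top (Mika): min(4, 1) = 1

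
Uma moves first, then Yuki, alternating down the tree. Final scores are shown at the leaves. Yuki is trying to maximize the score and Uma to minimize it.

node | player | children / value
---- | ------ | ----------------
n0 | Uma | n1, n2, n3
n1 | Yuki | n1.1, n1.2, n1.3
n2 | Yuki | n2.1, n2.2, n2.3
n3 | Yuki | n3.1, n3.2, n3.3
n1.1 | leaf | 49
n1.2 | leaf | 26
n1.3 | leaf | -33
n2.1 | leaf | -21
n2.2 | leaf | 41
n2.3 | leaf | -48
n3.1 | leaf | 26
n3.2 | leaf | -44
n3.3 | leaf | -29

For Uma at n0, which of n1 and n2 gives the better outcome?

n2

n1 (Yuki): max(49, 26, -33) = 49
n2 (Yuki): max(-21, 41, -48) = 41
Uma prefers the lower value; n1=49, n2=41. n2 is better since 41 < 49.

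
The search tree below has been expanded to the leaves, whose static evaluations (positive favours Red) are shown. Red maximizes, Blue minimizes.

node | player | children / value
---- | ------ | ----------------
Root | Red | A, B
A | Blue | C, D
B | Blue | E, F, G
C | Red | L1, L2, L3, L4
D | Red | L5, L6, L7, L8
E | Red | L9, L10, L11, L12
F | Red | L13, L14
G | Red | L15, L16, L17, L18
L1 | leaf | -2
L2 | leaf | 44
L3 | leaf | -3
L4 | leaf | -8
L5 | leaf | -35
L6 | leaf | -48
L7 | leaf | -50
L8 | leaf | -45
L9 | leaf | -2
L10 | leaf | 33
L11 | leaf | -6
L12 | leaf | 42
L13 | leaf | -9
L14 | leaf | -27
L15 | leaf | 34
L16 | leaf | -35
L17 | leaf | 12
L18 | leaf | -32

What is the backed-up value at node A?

C (Red): max(-2, 44, -3, -8) = 44
D (Red): max(-35, -48, -50, -45) = -35
A (Blue): min(44, -35) = -35

-35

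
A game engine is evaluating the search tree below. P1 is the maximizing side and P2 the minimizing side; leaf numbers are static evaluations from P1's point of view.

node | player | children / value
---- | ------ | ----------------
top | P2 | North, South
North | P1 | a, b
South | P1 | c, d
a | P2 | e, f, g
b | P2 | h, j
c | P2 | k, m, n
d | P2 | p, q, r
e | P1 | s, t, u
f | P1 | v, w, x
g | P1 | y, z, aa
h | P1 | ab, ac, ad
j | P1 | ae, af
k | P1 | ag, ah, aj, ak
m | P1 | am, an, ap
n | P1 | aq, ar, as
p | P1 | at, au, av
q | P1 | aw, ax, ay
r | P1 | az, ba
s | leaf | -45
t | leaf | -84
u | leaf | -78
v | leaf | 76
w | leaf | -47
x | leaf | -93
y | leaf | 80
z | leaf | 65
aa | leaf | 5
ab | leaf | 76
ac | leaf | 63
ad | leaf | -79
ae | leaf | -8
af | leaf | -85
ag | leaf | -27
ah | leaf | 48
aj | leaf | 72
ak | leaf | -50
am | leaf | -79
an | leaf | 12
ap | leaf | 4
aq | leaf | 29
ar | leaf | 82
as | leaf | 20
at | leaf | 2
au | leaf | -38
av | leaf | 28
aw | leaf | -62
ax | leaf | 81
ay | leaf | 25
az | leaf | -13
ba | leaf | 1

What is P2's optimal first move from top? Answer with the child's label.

North

e (P1): max(-45, -84, -78) = -45
f (P1): max(76, -47, -93) = 76
g (P1): max(80, 65, 5) = 80
a (P2): min(-45, 76, 80) = -45
h (P1): max(76, 63, -79) = 76
j (P1): max(-8, -85) = -8
b (P2): min(76, -8) = -8
North (P1): max(-45, -8) = -8
k (P1): max(-27, 48, 72, -50) = 72
m (P1): max(-79, 12, 4) = 12
n (P1): max(29, 82, 20) = 82
c (P2): min(72, 12, 82) = 12
p (P1): max(2, -38, 28) = 28
q (P1): max(-62, 81, 25) = 81
r (P1): max(-13, 1) = 1
d (P2): min(28, 81, 1) = 1
South (P1): max(12, 1) = 12
top (P2): min(-8, 12) = -8
P2 at top wants the lowest of {North=-8, South=12}, so chooses North.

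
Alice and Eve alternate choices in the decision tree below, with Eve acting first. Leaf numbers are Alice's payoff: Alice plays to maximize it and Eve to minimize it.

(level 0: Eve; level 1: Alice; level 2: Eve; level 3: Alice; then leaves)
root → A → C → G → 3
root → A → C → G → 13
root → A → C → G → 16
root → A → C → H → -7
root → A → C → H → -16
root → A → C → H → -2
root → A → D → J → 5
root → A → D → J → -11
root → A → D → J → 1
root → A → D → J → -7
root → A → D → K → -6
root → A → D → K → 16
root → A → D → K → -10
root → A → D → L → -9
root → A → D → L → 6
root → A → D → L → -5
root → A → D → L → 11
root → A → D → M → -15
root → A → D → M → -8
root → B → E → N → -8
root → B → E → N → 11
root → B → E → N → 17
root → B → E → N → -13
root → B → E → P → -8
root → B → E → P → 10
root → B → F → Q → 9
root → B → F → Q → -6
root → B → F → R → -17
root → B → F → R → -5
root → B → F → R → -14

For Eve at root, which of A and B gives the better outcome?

A

G (Alice): max(3, 13, 16) = 16
H (Alice): max(-7, -16, -2) = -2
C (Eve): min(16, -2) = -2
J (Alice): max(5, -11, 1, -7) = 5
K (Alice): max(-6, 16, -10) = 16
L (Alice): max(-9, 6, -5, 11) = 11
M (Alice): max(-15, -8) = -8
D (Eve): min(5, 16, 11, -8) = -8
A (Alice): max(-2, -8) = -2
N (Alice): max(-8, 11, 17, -13) = 17
P (Alice): max(-8, 10) = 10
E (Eve): min(17, 10) = 10
Q (Alice): max(9, -6) = 9
R (Alice): max(-17, -5, -14) = -5
F (Eve): min(9, -5) = -5
B (Alice): max(10, -5) = 10
Eve prefers the lower value; A=-2, B=10. A is better since -2 < 10.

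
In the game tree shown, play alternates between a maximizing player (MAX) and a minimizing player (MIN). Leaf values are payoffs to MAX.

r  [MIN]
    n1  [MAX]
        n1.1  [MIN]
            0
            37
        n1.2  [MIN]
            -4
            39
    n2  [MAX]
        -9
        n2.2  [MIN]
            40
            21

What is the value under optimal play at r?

n1.1 (MIN): min(0, 37) = 0
n1.2 (MIN): min(-4, 39) = -4
n1 (MAX): max(0, -4) = 0
n2.2 (MIN): min(40, 21) = 21
n2 (MAX): max(-9, 21) = 21
r (MIN): min(0, 21) = 0

0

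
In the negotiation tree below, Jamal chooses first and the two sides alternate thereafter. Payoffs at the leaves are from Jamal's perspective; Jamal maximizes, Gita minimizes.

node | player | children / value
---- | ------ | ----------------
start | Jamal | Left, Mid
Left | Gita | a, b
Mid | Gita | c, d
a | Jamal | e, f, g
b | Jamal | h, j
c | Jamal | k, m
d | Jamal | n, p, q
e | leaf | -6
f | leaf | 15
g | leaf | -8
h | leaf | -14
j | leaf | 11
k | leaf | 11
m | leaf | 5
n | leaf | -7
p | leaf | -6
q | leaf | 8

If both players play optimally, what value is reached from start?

a (Jamal): max(-6, 15, -8) = 15
b (Jamal): max(-14, 11) = 11
Left (Gita): min(15, 11) = 11
c (Jamal): max(11, 5) = 11
d (Jamal): max(-7, -6, 8) = 8
Mid (Gita): min(11, 8) = 8
start (Jamal): max(11, 8) = 11

11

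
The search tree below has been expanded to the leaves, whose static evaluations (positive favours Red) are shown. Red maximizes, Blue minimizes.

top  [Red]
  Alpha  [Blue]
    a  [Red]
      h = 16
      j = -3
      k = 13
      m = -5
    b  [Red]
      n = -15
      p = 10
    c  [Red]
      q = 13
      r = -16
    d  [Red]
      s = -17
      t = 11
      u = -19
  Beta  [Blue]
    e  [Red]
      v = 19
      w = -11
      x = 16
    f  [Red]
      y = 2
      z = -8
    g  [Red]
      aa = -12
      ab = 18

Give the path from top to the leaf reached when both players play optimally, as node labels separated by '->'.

a (Red): max(16, -3, 13, -5) = 16
b (Red): max(-15, 10) = 10
c (Red): max(13, -16) = 13
d (Red): max(-17, 11, -19) = 11
Alpha (Blue): min(16, 10, 13, 11) = 10
e (Red): max(19, -11, 16) = 19
f (Red): max(2, -8) = 2
g (Red): max(-12, 18) = 18
Beta (Blue): min(19, 2, 18) = 2
top (Red): max(10, 2) = 10
At top, Red picks Alpha (highest: 10).
At Alpha, Blue picks b (lowest: 10).
At b, Red picks p (highest: 10).
Terminal value 10.

top -> Alpha -> b -> p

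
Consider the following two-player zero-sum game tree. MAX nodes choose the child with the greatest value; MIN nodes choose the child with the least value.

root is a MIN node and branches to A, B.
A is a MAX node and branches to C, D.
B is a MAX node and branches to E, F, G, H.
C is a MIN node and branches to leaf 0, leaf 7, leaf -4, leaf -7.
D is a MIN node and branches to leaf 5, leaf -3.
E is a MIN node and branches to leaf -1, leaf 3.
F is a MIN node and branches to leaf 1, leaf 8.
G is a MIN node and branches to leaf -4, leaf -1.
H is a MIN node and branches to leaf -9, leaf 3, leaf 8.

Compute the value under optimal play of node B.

E (MIN): min(-1, 3) = -1
F (MIN): min(1, 8) = 1
G (MIN): min(-4, -1) = -4
H (MIN): min(-9, 3, 8) = -9
B (MAX): max(-1, 1, -4, -9) = 1

1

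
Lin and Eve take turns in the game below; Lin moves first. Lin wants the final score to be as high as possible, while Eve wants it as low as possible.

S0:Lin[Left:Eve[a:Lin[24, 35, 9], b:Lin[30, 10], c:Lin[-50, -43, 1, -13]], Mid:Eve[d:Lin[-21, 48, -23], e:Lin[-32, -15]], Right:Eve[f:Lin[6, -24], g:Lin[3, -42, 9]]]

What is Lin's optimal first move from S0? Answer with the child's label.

a (Lin): max(24, 35, 9) = 35
b (Lin): max(30, 10) = 30
c (Lin): max(-50, -43, 1, -13) = 1
Left (Eve): min(35, 30, 1) = 1
d (Lin): max(-21, 48, -23) = 48
e (Lin): max(-32, -15) = -15
Mid (Eve): min(48, -15) = -15
f (Lin): max(6, -24) = 6
g (Lin): max(3, -42, 9) = 9
Right (Eve): min(6, 9) = 6
S0 (Lin): max(1, -15, 6) = 6
Lin at S0 wants the highest of {Left=1, Mid=-15, Right=6}, so chooses Right.

Right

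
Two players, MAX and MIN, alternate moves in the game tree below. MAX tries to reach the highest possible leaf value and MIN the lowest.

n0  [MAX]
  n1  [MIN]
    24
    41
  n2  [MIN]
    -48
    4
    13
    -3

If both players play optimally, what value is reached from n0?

n1 (MIN): min(24, 41) = 24
n2 (MIN): min(-48, 4, 13, -3) = -48
n0 (MAX): max(24, -48) = 24

24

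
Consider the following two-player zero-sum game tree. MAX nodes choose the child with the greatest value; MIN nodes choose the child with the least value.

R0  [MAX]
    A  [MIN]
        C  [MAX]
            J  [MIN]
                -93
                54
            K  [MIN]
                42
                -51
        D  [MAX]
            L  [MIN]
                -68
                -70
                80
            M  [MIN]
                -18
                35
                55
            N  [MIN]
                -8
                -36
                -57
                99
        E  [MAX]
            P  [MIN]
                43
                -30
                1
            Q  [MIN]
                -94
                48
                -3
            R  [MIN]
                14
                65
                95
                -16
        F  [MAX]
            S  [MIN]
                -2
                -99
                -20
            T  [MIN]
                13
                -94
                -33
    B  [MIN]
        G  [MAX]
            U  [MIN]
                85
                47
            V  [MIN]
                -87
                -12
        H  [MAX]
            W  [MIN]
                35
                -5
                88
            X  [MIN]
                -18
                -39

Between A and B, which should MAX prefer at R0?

J (MIN): min(-93, 54) = -93
K (MIN): min(42, -51) = -51
C (MAX): max(-93, -51) = -51
L (MIN): min(-68, -70, 80) = -70
M (MIN): min(-18, 35, 55) = -18
N (MIN): min(-8, -36, -57, 99) = -57
D (MAX): max(-70, -18, -57) = -18
P (MIN): min(43, -30, 1) = -30
Q (MIN): min(-94, 48, -3) = -94
R (MIN): min(14, 65, 95, -16) = -16
E (MAX): max(-30, -94, -16) = -16
S (MIN): min(-2, -99, -20) = -99
T (MIN): min(13, -94, -33) = -94
F (MAX): max(-99, -94) = -94
A (MIN): min(-51, -18, -16, -94) = -94
U (MIN): min(85, 47) = 47
V (MIN): min(-87, -12) = -87
G (MAX): max(47, -87) = 47
W (MIN): min(35, -5, 88) = -5
X (MIN): min(-18, -39) = -39
H (MAX): max(-5, -39) = -5
B (MIN): min(47, -5) = -5
MAX prefers the higher value; A=-94, B=-5. B is better since -5 > -94.

B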